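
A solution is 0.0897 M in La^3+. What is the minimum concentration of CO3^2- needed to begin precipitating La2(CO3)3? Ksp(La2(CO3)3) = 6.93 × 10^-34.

La2(CO3)3(s) ⇌ 2 La^3+ + 3 CO3^2-
Ksp = [La^3+]^2[CO3^2-]^3
Precipitation begins when Q = Ksp. With [La^3+] = 0.0897 M:
6.93 × 10^-34 = (0.0897)^2 × [CO3^2-]^3
[CO3^2-] = (6.93 × 10^-34 / 8.046 x 10^-3)^(1/3) = 4.42 × 10^-11 M

[CO3^2-] = 4.42 x 10^-11 M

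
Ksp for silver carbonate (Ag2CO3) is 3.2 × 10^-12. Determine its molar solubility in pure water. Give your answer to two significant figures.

Ag2CO3(s) ⇌ 2 Ag^+(aq) + CO3^2-(aq)
Ksp = [Ag^+]^2[CO3^2-]
Let s = molar solubility. Then [Ag^+] = 2s and [CO3^2-] = s.
Ksp = (2s)^2s = 4s^3
s^3 = 3.2 × 10^-12 / 4, so s = 9.3 × 10^-5 M

s ≈ 9.3 x 10^-5 M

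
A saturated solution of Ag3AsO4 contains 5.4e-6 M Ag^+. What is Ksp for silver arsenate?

Ag3AsO4(s) ⇌ 3 Ag^+ + AsO4^3-
Stoichiometry gives [AsO4^3-] = (1/3)[Ag^+] = 1.80 × 10^-6 M.
Ksp = [Ag^+]^3[AsO4^3-]
Ksp = (5.4 × 10^-6)^3 × 1.80 x 10^-6 = 2.8 x 10^-22

2.8 × 10^-22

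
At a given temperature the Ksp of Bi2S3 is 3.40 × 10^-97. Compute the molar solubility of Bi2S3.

Bi2S3(s) <=> 2 Bi^3+(aq) + 3 S^2-(aq)
Ksp = [Bi^3+]^2[S^2-]^3
With molar solubility s: [Bi^3+] = 2s, [S^2-] = 3s.
Substituting: Ksp = (2s)^2(3s)^3 = 108s^5
s = (3.40 × 10^-97 / 108)^(1/5) = 1.99 × 10^-20 M

s = 1.99e-20 M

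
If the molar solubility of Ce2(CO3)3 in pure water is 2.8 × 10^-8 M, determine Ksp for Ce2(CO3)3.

Ksp = 1.9 x 10^-36

Ce2(CO3)3(s) ⇌ 2 Ce^3+(aq) + 3 CO3^2-(aq)
If s mol/L of Ce2(CO3)3 dissolves, [Ce^3+] = 2s and [CO3^2-] = 3s.
Ksp = [Ce^3+]^2[CO3^2-]^3
So Ksp = (2s)^2 × (3s)^3 = 108s^5
Ksp = 108 × (2.8 × 10^-8)^5 = 1.9 × 10^-36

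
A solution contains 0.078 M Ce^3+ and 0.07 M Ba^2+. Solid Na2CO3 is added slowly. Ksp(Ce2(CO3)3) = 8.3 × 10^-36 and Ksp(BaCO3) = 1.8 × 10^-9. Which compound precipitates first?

Each salt begins to precipitate when Q = Ksp, i.e. when [CO3^2-] reaches its threshold.
For Ce2(CO3)3: 8.3 × 10^-36 = (0.078)^2 × [CO3^2-]^3  ⇒  [CO3^2-] = 1.1 x 10^-11 M.
For BaCO3: 1.8 × 10^-9 = 0.07 × [CO3^2-]  ⇒  [CO3^2-] = 2.6 x 10^-8 M.
The salt with the lower threshold [CO3^2-] precipitates first: Ce2(CO3)3.

Ce2(CO3)3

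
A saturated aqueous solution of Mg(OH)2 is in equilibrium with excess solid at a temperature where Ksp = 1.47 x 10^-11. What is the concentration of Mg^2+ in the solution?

Mg(OH)2(s) <=> Mg^2+(aq) + 2 OH^-(aq)
Ksp = [Mg^2+][OH^-]^2
With molar solubility s: [Mg^2+] = s, [OH^-] = 2s.
Ksp = s(2s)^2 = 4s^3
Solving, s = (1.47 x 10^-11/4)^(1/3) = 1.543 x 10^-4 M
[Mg^2+] = s = 1.54 × 10^-4 M

1.54 × 10^-4 M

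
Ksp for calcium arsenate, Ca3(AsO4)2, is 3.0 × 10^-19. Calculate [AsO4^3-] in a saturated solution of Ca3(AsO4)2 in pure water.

Ca3(AsO4)2(s) ⇌ 3 Ca^2+ + 2 AsO4^3-
Ksp = [Ca^2+]^3[AsO4^3-]^2
If s mol/L of Ca3(AsO4)2 dissolves, [Ca^2+] = 3s and [AsO4^3-] = 2s.
So Ksp = (3s)^3 × (2s)^2 = 108s^5
s = (3.0 × 10^-19 / 108)^(1/5) = 7.74 × 10^-5 M
[AsO4^3-] = 2s = 1.5 x 10^-4 M

[AsO4^3-] = 1.5 × 10^-4 M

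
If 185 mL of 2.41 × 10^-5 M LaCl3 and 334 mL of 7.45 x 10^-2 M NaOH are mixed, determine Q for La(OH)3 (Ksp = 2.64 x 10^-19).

Q ≈ 9.47e-10

Total volume = 185 + 334 = 519 mL.
[La^3+] = 2.41 x 10^-5 × (185/519) = 8.591 x 10^-6 M
[OH^-] = 7.45 × 10^-2 × (334/519) = 4.794 × 10^-2 M
La(OH)3(s) ⇌ La^3+ + 3 OH^-, so Q = [La^3+][OH^-]^3
Q = (8.591 × 10^-6)(4.794 × 10^-2)^3 = 9.47 × 10^-10
Q > Ksp, so La(OH)3 will precipitate.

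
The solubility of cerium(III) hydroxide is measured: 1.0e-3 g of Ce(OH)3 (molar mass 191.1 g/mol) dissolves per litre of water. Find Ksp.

Ksp = 2.0 × 10^-20

Molar solubility s = (1.0 × 10^-3 g/L) / (191.1 g/mol) = 5.23 × 10^-6 M.
Ce(OH)3(s) ⇌ Ce^3+ + 3 OH^-
Let s = molar solubility. Then [Ce^3+] = s and [OH^-] = 3s.
Ksp = [Ce^3+][OH^-]^3
So Ksp = s × (3s)^3 = 27s^4
Ksp = 27 × (5.23 x 10^-6)^4 = 2.0 × 10^-20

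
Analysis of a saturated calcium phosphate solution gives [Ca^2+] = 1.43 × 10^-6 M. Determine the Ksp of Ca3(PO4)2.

Ksp ≈ 2.66 x 10^-30

Ca3(PO4)2(s) ⇌ 3 Ca^2+(aq) + 2 PO4^3-(aq)
Stoichiometry gives [PO4^3-] = (2/3)[Ca^2+] = 9.533 x 10^-7 M.
Ksp = [Ca^2+]^3[PO4^3-]^2
Ksp = (1.43 × 10^-6)^3 × (9.533 × 10^-7)^2 = 2.66 × 10^-30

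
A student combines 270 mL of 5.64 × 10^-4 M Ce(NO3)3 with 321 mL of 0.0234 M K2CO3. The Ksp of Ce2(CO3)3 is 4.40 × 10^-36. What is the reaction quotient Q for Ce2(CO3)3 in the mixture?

Q = 1.36 × 10^-13

Total volume = 270 + 321 = 591 mL.
[Ce^3+] = 5.64 × 10^-4 × (270/591) = 2.577 x 10^-4 M
[CO3^2-] = 2.34 × 10^-2 × (321/591) = 1.271 x 10^-2 M
Ce2(CO3)3(s) ⇌ 2 Ce^3+(aq) + 3 CO3^2-(aq), so Q = [Ce^3+]^2[CO3^2-]^3
Q = (2.577 × 10^-4)^2(1.271 × 10^-2)^3 = 1.36 × 10^-13
Q > Ksp, so Ce2(CO3)3 will precipitate.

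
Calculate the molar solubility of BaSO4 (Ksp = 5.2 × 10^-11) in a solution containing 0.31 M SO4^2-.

BaSO4(s) ⇌ Ba^2+(aq) + SO4^2-(aq)
Ksp = [Ba^2+][SO4^2-]
Let s be the molar solubility in this solution. [Ba^2+] = s, [SO4^2-] = 0.31 + s ≈ 0.31 (since the SO4^2- already present dominates).
Ksp ≈ s × 0.31
s = 1.7 × 10^-10 M
Check: s = 1.7 × 10^-10 ≪ 0.31, so the approximation is valid.

s ≈ 1.7 × 10^-10 M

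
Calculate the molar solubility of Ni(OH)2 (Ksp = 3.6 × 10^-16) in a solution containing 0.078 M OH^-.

Ni(OH)2(s) <=> Ni^2+(aq) + 2 OH^-(aq)
Ksp = [Ni^2+][OH^-]^2
Let s = moles of Ni(OH)2 that dissolve per litre. [Ni^2+] = s, [OH^-] = 0.078 + 2s ≈ 0.078 (since the OH^- already present dominates).
Ksp ≈ s × (0.078)^2
s = 5.9 × 10^-14 M
Check: 2s = 1.2 × 10^-13 ≪ 0.078, so the approximation is valid.

s = 5.9 x 10^-14 M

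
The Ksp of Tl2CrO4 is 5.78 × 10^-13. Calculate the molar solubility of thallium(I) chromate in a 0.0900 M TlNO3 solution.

s = 7.14 × 10^-11 M

Tl2CrO4(s) ⇌ 2 Tl^+ + CrO4^2-
Ksp = [Tl^+]^2[CrO4^2-]
Let s = moles of Tl2CrO4 that dissolve per litre. [Tl^+] = 0.0900 + 2s ≈ 0.0900, [CrO4^2-] = s (since Tl^+ from TlNO3 dominates).
Ksp ≈ (0.0900)^2 × s
s = 7.14 × 10^-11 M
Check: 2s = 1.4 x 10^-10 ≪ 0.0900, so the approximation is valid.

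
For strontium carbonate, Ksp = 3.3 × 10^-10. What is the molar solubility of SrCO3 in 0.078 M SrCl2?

s ≈ 4.2 x 10^-9 M

SrCO3(s) <=> Sr^2+(aq) + CO3^2-(aq)
Ksp = [Sr^2+][CO3^2-]
If s mol/L dissolves here, [Sr^2+] = 0.078 + s ≈ 0.078, [CO3^2-] = s (since Sr^2+ from SrCl2 dominates).
Ksp ≈ 0.078 × s
s = 4.2 x 10^-9 M
Check: s = 4.2 x 10^-9 ≪ 0.078, so the approximation is valid.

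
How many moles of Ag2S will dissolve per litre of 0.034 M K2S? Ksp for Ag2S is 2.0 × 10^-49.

Ag2S(s) <=> 2 Ag^+ + S^2-
Ksp = [Ag^+]^2[S^2-]
If s mol/L dissolves here, [Ag^+] = 2s, [S^2-] = 0.034 + s ≈ 0.034 (since S^2- from K2S dominates).
Ksp ≈ (2s)^2 × 0.034
s = 1.2 × 10^-24 M
Check: s = 1.2 x 10^-24 ≪ 0.034, so the approximation is valid.

s = 1.2e-24 M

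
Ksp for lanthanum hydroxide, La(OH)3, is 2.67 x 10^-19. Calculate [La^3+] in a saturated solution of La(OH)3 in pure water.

La(OH)3(s) ⇌ La^3+(aq) + 3 OH^-(aq)
Ksp = [La^3+][OH^-]^3
With molar solubility s: [La^3+] = s, [OH^-] = 3s.
Ksp = s(3s)^3 = 27s^4
Solving, s = (2.67 x 10^-19/27)^(1/4) = 9.972 x 10^-6 M
[La^3+] = s = 9.97 × 10^-6 M

[La^3+] ≈ 9.97e-6 M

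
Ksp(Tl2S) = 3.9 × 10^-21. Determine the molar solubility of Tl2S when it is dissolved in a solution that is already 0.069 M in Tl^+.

Tl2S(s) <=> 2 Tl^+(aq) + S^2-(aq)
Ksp = [Tl^+]^2[S^2-]
Let s be the molar solubility in this solution. [Tl^+] = 0.069 + 2s ≈ 0.069, [S^2-] = s (common-ion effect: Tl^+ is already 0.069 M).
Ksp ≈ (0.069)^2 × s
s = 8.2 x 10^-19 M
Check: 2s = 1.6 × 10^-18 ≪ 0.069, so the approximation is valid.

s ≈ 8.2 x 10^-19 M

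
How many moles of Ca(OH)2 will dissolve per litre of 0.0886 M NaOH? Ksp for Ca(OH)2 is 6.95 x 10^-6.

s ≈ 8.85 x 10^-4 M

Ca(OH)2(s) <=> Ca^2+(aq) + 2 OH^-(aq)
Ksp = [Ca^2+][OH^-]^2
Let s = moles of Ca(OH)2 that dissolve per litre. [Ca^2+] = s, [OH^-] = 0.0886 + 2s ≈ 0.0886 (since OH^- from NaOH dominates).
Ksp ≈ s × (0.0886)^2
s = 8.85 × 10^-4 M
Check: 2s = 1.8 × 10^-3 ≪ 0.0886, so the approximation is valid.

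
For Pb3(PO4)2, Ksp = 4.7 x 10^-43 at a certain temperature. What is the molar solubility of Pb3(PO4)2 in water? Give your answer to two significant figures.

Pb3(PO4)2(s) <=> 3 Pb^2+(aq) + 2 PO4^3-(aq)
Ksp = [Pb^2+]^3[PO4^3-]^2
Let s = molar solubility. Then [Pb^2+] = 3s and [PO4^3-] = 2s.
So Ksp = (3s)^3 × (2s)^2 = 108s^5
s^5 = 4.7 x 10^-43 / 108, so s = 1.3 × 10^-9 M

1.3e-9 M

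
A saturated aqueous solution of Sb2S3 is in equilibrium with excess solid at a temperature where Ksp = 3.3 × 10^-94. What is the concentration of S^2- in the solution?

Sb2S3(s) ⇌ 2 Sb^3+ + 3 S^2-
Ksp = [Sb^3+]^2[S^2-]^3
If s mol/L of Sb2S3 dissolves, [Sb^3+] = 2s and [S^2-] = 3s.
Substituting: Ksp = (2s)^2(3s)^3 = 108s^5
Solving, s = (3.3 × 10^-94/108)^(1/5) = 7.89 × 10^-20 M
[S^2-] = 3s = 2.4 x 10^-19 M

[S^2-] = 2.4e-19 M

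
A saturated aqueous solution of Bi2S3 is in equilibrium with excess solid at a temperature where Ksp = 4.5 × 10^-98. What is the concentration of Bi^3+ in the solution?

Bi2S3(s) <=> 2 Bi^3+ + 3 S^2-
Ksp = [Bi^3+]^2[S^2-]^3
Let s = molar solubility. Then [Bi^3+] = 2s and [S^2-] = 3s.
Ksp = (2s)^2(3s)^3 = 108s^5
Solving, s = (4.5 × 10^-98/108)^(1/5) = 1.33 × 10^-20 M
[Bi^3+] = 2s = 2.7 x 10^-20 M

2.7 × 10^-20 M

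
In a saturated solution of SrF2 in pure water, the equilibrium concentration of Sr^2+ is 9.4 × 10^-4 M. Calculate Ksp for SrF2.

3.3e-9

SrF2(s) ⇌ Sr^2+ + 2 F^-
Stoichiometry gives [F^-] = (2/1)[Sr^2+] = 1.88 × 10^-3 M.
Ksp = [Sr^2+][F^-]^2
Ksp = 9.4 x 10^-4 × (1.88 × 10^-3)^2 = 3.3 x 10^-9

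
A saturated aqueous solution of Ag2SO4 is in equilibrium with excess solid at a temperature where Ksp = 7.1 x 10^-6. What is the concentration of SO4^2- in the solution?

0.012 M

Ag2SO4(s) ⇌ 2 Ag^+(aq) + SO4^2-(aq)
Ksp = [Ag^+]^2[SO4^2-]
Let s = molar solubility. Then [Ag^+] = 2s and [SO4^2-] = s.
So Ksp = (2s)^2 × s = 4s^3
Solving, s = (7.1 x 10^-6/4)^(1/3) = 1.21 x 10^-2 M
[SO4^2-] = s = 1.2 × 10^-2 M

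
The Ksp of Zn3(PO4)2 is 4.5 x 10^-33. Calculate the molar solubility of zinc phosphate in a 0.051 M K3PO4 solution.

Zn3(PO4)2(s) <=> 3 Zn^2+ + 2 PO4^3-
Ksp = [Zn^2+]^3[PO4^3-]^2
Let s be the molar solubility in this solution. [Zn^2+] = 3s, [PO4^3-] = 0.051 + 2s ≈ 0.051 (since PO4^3- from K3PO4 dominates).
Ksp ≈ (3s)^3 × (0.051)^2
s = 4.0 x 10^-11 M
Check: 2s = 8.0 × 10^-11 ≪ 0.051, so the approximation is valid.

s = 4.0e-11 M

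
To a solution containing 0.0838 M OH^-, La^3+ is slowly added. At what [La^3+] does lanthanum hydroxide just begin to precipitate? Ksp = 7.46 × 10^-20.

La(OH)3(s) ⇌ La^3+(aq) + 3 OH^-(aq)
Ksp = [La^3+][OH^-]^3
Precipitation begins when Q = Ksp. With [OH^-] = 0.0838 M:
7.46 × 10^-20 = (0.0838)^3 × [La^3+]
[La^3+] = (7.46 × 10^-20 / 5.885 × 10^-4) = 1.27 x 10^-16 M

[La^3+] ≈ 1.27 x 10^-16 M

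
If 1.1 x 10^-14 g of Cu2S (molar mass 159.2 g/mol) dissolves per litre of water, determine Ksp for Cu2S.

Molar solubility s = (1.1 x 10^-14 g/L) / (159.2 g/mol) = 6.91 × 10^-17 M.
Cu2S(s) <=> 2 Cu^+ + S^2-
If s mol/L of Cu2S dissolves, [Cu^+] = 2s and [S^2-] = s.
Ksp = [Cu^+]^2[S^2-]
Ksp = (2s)^2s = 4s^3
With s = 6.91 × 10^-17: Ksp = 1.3 × 10^-48

1.3e-48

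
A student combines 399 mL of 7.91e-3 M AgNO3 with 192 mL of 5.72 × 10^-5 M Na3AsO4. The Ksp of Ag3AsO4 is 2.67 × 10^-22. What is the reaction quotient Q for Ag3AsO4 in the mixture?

Q ≈ 2.83 × 10^-12

Total volume = 399 + 192 = 591 mL.
[Ag^+] = 7.91 × 10^-3 × (399/591) = 5.340 x 10^-3 M
[AsO4^3-] = 5.72 × 10^-5 × (192/591) = 1.858 × 10^-5 M
Ag3AsO4(s) <=> 3 Ag^+(aq) + AsO4^3-(aq), so Q = [Ag^+]^3[AsO4^3-]
Q = (5.340 × 10^-3)^3(1.858 × 10^-5) = 2.83 x 10^-12
Q > Ksp, so Ag3AsO4 will precipitate.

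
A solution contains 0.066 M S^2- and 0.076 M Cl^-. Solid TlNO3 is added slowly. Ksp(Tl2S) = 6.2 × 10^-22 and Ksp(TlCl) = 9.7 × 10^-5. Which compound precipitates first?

Tl2S

Each salt begins to precipitate when Q = Ksp, i.e. when [Tl^+] reaches its threshold.
For Tl2S: 6.2 × 10^-22 = 0.066 × [Tl^+]^2  ⇒  [Tl^+] = 9.7 × 10^-11 M.
For TlCl: 9.7 × 10^-5 = 0.076 × [Tl^+]  ⇒  [Tl^+] = 1.3 x 10^-3 M.
The salt with the lower threshold [Tl^+] precipitates first: Tl2S.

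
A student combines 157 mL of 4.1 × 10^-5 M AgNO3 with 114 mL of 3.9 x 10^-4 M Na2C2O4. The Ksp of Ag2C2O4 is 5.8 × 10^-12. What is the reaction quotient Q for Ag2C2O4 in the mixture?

Total volume = 157 + 114 = 271 mL.
[Ag^+] = 4.1 x 10^-5 × (157/271) = 2.38 × 10^-5 M
[C2O4^2-] = 3.9 x 10^-4 × (114/271) = 1.64 × 10^-4 M
Ag2C2O4(s) <=> 2 Ag^+(aq) + C2O4^2-(aq), so Q = [Ag^+]^2[C2O4^2-]
Q = (2.38 × 10^-5)^2(1.64 x 10^-4) = 9.3 × 10^-14
Q < Ksp, so no precipitate of Ag2C2O4 forms.

9.3e-14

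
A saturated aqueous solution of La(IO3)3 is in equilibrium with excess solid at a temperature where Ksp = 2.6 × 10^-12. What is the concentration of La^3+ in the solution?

La(IO3)3(s) <=> La^3+(aq) + 3 IO3^-(aq)
Ksp = [La^3+][IO3^-]^3
With molar solubility s: [La^3+] = s, [IO3^-] = 3s.
So Ksp = s × (3s)^3 = 27s^4
s = (2.6 × 10^-12 / 27)^(1/4) = 5.57 × 10^-4 M
[La^3+] = s = 5.6 x 10^-4 M

[La^3+] ≈ 5.6 × 10^-4 M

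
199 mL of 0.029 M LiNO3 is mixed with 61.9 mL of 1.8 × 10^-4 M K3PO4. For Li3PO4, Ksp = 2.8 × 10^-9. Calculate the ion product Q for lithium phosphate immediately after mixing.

Total volume = 199 + 61.9 = 260.9 mL.
[Li^+] = 2.9 x 10^-2 × (199/260.9) = 2.21 x 10^-2 M
[PO4^3-] = 1.8 x 10^-4 × (61.9/260.9) = 4.27 × 10^-5 M
Li3PO4(s) <=> 3 Li^+(aq) + PO4^3-(aq), so Q = [Li^+]^3[PO4^3-]
Q = (2.21 × 10^-2)^3(4.27 × 10^-5) = 4.6 × 10^-10
Q < Ksp, so no precipitate of Li3PO4 forms.

Q ≈ 4.6 × 10^-10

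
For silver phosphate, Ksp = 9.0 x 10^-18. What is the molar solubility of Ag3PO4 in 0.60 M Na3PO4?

s = 8.2e-7 M

Ag3PO4(s) ⇌ 3 Ag^+(aq) + PO4^3-(aq)
Ksp = [Ag^+]^3[PO4^3-]
If s mol/L dissolves here, [Ag^+] = 3s, [PO4^3-] = 0.60 + s ≈ 0.60 (Ksp is small, so little additional dissolves).
Ksp ≈ (3s)^3 × 0.60
s = 8.2 x 10^-7 M
Check: s = 8.2 x 10^-7 ≪ 0.60, so the approximation is valid.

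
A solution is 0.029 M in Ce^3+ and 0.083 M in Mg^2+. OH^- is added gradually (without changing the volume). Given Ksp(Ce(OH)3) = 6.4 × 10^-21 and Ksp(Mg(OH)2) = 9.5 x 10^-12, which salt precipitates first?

Precipitation of each salt starts when its ion product equals its Ksp.
For Ce(OH)3: 6.4 × 10^-21 = 0.029 × [OH^-]^3  ⇒  [OH^-] = 6.0 x 10^-7 M.
For Mg(OH)2: 9.5 x 10^-12 = 0.083 × [OH^-]^2  ⇒  [OH^-] = 1.1 x 10^-5 M.
The salt with the lower threshold [OH^-] precipitates first: Ce(OH)3.

Ce(OH)3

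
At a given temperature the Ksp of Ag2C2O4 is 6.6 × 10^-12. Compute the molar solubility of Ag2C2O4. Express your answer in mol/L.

s = 1.2 × 10^-4 M

Ag2C2O4(s) <=> 2 Ag^+ + C2O4^2-
Ksp = [Ag^+]^2[C2O4^2-]
With molar solubility s: [Ag^+] = 2s, [C2O4^2-] = s.
Substituting: Ksp = (2s)^2s = 4s^3
Solving, s = (6.6 × 10^-12/4)^(1/3) = 1.2 × 10^-4 M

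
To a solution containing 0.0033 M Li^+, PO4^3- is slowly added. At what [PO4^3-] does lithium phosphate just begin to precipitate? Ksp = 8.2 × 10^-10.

Li3PO4(s) ⇌ 3 Li^+(aq) + PO4^3-(aq)
Ksp = [Li^+]^3[PO4^3-]
Precipitation begins when Q = Ksp. With [Li^+] = 0.0033 M:
8.2 × 10^-10 = (0.0033)^3 × [PO4^3-]
[PO4^3-] = (8.2 × 10^-10 / 3.59 x 10^-8) = 2.3 × 10^-2 M

[PO4^3-] = 2.3 × 10^-2 M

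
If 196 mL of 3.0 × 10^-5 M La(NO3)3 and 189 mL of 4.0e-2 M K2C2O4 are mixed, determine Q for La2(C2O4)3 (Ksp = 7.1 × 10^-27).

Total volume = 196 + 189 = 385 mL.
[La^3+] = 3.0 × 10^-5 × (196/385) = 1.53 × 10^-5 M
[C2O4^2-] = 4.0 x 10^-2 × (189/385) = 1.96 × 10^-2 M
La2(C2O4)3(s) ⇌ 2 La^3+(aq) + 3 C2O4^2-(aq), so Q = [La^3+]^2[C2O4^2-]^3
Q = (1.53 × 10^-5)^2(1.96 × 10^-2)^3 = 1.8 × 10^-15
Q > Ksp, so La2(C2O4)3 will precipitate.

Q = 1.8 x 10^-15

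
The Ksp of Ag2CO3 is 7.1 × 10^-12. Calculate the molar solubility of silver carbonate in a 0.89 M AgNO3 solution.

s ≈ 9.0 × 10^-12 M

Ag2CO3(s) ⇌ 2 Ag^+(aq) + CO3^2-(aq)
Ksp = [Ag^+]^2[CO3^2-]
If s mol/L dissolves here, [Ag^+] = 0.89 + 2s ≈ 0.89, [CO3^2-] = s (since Ag^+ from AgNO3 dominates).
Ksp ≈ (0.89)^2 × s
s = 9.0 × 10^-12 M
Check: 2s = 1.8 × 10^-11 ≪ 0.89, so the approximation is valid.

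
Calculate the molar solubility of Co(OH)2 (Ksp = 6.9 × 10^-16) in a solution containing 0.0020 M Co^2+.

Co(OH)2(s) ⇌ Co^2+ + 2 OH^-
Ksp = [Co^2+][OH^-]^2
Let s be the molar solubility in this solution. [Co^2+] = 0.0020 + s ≈ 0.0020, [OH^-] = 2s (common-ion effect: Co^2+ is already 0.0020 M).
Ksp ≈ 0.0020 × (2s)^2
s = 2.9 × 10^-7 M
Check: s = 2.9 × 10^-7 ≪ 0.0020, so the approximation is valid.

s = 2.9e-7 M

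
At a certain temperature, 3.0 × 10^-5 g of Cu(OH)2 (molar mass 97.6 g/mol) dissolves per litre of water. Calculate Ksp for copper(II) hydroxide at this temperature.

Molar solubility s = (3.0 × 10^-5 g/L) / (97.6 g/mol) = 3.07 × 10^-7 M.
Cu(OH)2(s) ⇌ Cu^2+ + 2 OH^-
If s mol/L of Cu(OH)2 dissolves, [Cu^2+] = s and [OH^-] = 2s.
Ksp = [Cu^2+][OH^-]^2
So Ksp = s × (2s)^2 = 4s^3
With s = 3.07 × 10^-7: Ksp = 1.2 x 10^-19

Ksp ≈ 1.2 × 10^-19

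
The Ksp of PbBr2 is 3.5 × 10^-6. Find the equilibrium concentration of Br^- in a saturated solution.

PbBr2(s) <=> Pb^2+(aq) + 2 Br^-(aq)
Ksp = [Pb^2+][Br^-]^2
Let s = molar solubility. Then [Pb^2+] = s and [Br^-] = 2s.
Ksp = s(2s)^2 = 4s^3
s^3 = 3.5 × 10^-6 / 4, so s = 9.56 x 10^-3 M
[Br^-] = 2s = 1.9 × 10^-2 M

[Br^-] = 1.9 × 10^-2 M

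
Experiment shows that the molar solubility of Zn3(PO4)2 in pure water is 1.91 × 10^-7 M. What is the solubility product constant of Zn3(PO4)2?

Ksp = 2.75 × 10^-32

Zn3(PO4)2(s) ⇌ 3 Zn^2+(aq) + 2 PO4^3-(aq)
If s mol/L of Zn3(PO4)2 dissolves, [Zn^2+] = 3s and [PO4^3-] = 2s.
Ksp = [Zn^2+]^3[PO4^3-]^2
Ksp = (3s)^3(2s)^2 = 108s^5
Ksp = 108 × (1.91 × 10^-7)^5 = 2.75 x 10^-32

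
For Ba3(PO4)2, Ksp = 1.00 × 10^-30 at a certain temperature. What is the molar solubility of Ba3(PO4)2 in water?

Ba3(PO4)2(s) ⇌ 3 Ba^2+ + 2 PO4^3-
Ksp = [Ba^2+]^3[PO4^3-]^2
For each mole of Ba3(PO4)2 that dissolves: [Ba^2+] = 3s, [PO4^3-] = 2s.
Substituting: Ksp = (3s)^3(2s)^2 = 108s^5
s^5 = 1.00 × 10^-30 / 108, so s = 3.92 × 10^-7 M

s ≈ 3.92 × 10^-7 M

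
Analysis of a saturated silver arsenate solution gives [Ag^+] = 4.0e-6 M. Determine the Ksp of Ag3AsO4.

Ksp = 8.5e-23

Ag3AsO4(s) ⇌ 3 Ag^+(aq) + AsO4^3-(aq)
Stoichiometry gives [AsO4^3-] = (1/3)[Ag^+] = 1.33 × 10^-6 M.
Ksp = [Ag^+]^3[AsO4^3-]
Ksp = (4.0 × 10^-6)^3 × 1.33 × 10^-6 = 8.5 x 10^-23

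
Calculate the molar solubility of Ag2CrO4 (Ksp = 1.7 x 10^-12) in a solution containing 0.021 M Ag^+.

s = 3.9 × 10^-9 M

Ag2CrO4(s) <=> 2 Ag^+(aq) + CrO4^2-(aq)
Ksp = [Ag^+]^2[CrO4^2-]
Let s = moles of Ag2CrO4 that dissolve per litre. [Ag^+] = 0.021 + 2s ≈ 0.021, [CrO4^2-] = s (Ksp is small, so little additional dissolves).
Ksp ≈ (0.021)^2 × s
s = 3.9 x 10^-9 M
Check: 2s = 7.7 × 10^-9 ≪ 0.021, so the approximation is valid.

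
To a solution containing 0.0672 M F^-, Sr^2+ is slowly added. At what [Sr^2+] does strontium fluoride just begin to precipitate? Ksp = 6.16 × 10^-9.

SrF2(s) <=> Sr^2+ + 2 F^-
Ksp = [Sr^2+][F^-]^2
Precipitation begins when Q = Ksp. With [F^-] = 0.0672 M:
6.16 × 10^-9 = (0.0672)^2 × [Sr^2+]
[Sr^2+] = (6.16 × 10^-9 / 4.516 × 10^-3) = 1.36 × 10^-6 M

[Sr^2+] ≈ 1.36 × 10^-6 M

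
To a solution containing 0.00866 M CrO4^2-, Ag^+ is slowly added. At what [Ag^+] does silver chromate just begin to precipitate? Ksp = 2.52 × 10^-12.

1.71 × 10^-5 M

Ag2CrO4(s) ⇌ 2 Ag^+(aq) + CrO4^2-(aq)
Ksp = [Ag^+]^2[CrO4^2-]
Precipitation begins when Q = Ksp. With [CrO4^2-] = 0.00866 M:
2.52 × 10^-12 = (0.00866) × [Ag^+]^2
[Ag^+] = (2.52 × 10^-12 / 8.66 × 10^-3)^(1/2) = 1.71 × 10^-5 M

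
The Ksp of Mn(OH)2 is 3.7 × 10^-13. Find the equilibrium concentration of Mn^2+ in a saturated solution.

Mn(OH)2(s) <=> Mn^2+(aq) + 2 OH^-(aq)
Ksp = [Mn^2+][OH^-]^2
If s mol/L of Mn(OH)2 dissolves, [Mn^2+] = s and [OH^-] = 2s.
Ksp = s(2s)^2 = 4s^3
s = (3.7 × 10^-13 / 4)^(1/3) = 4.52 x 10^-5 M
[Mn^2+] = s = 4.5 x 10^-5 M

4.5e-5 M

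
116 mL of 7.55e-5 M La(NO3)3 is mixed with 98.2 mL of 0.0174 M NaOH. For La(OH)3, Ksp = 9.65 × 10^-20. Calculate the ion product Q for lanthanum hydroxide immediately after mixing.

Q ≈ 2.08 x 10^-11

Total volume = 116 + 98.2 = 214.2 mL.
[La^3+] = 7.55 × 10^-5 × (116/214.2) = 4.089 × 10^-5 M
[OH^-] = 1.74 x 10^-2 × (98.2/214.2) = 7.977 x 10^-3 M
La(OH)3(s) <=> La^3+(aq) + 3 OH^-(aq), so Q = [La^3+][OH^-]^3
Q = (4.089 x 10^-5)(7.977 × 10^-3)^3 = 2.08 × 10^-11
Q > Ksp, so La(OH)3 will precipitate.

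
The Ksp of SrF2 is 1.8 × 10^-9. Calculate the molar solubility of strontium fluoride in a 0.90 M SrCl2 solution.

SrF2(s) ⇌ Sr^2+ + 2 F^-
Ksp = [Sr^2+][F^-]^2
If s mol/L dissolves here, [Sr^2+] = 0.90 + s ≈ 0.90, [F^-] = 2s (since Sr^2+ from SrCl2 dominates).
Ksp ≈ 0.90 × (2s)^2
s = 2.2 × 10^-5 M
Check: s = 2.2 × 10^-5 ≪ 0.90, so the approximation is valid.

s ≈ 2.2 × 10^-5 M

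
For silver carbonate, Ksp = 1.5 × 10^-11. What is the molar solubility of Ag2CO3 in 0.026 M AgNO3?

s = 2.2e-8 M

Ag2CO3(s) <=> 2 Ag^+(aq) + CO3^2-(aq)
Ksp = [Ag^+]^2[CO3^2-]
If s mol/L dissolves here, [Ag^+] = 0.026 + 2s ≈ 0.026, [CO3^2-] = s (common-ion effect: Ag^+ is already 0.026 M).
Ksp ≈ (0.026)^2 × s
s = 2.2 × 10^-8 M
Check: 2s = 4.4 × 10^-8 ≪ 0.026, so the approximation is valid.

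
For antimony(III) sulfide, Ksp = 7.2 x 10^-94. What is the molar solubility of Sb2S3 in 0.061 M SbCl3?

s ≈ 1.9e-31 M

Sb2S3(s) ⇌ 2 Sb^3+(aq) + 3 S^2-(aq)
Ksp = [Sb^3+]^2[S^2-]^3
Let s = moles of Sb2S3 that dissolve per litre. [Sb^3+] = 0.061 + 2s ≈ 0.061, [S^2-] = 3s (common-ion effect: Sb^3+ is already 0.061 M).
Ksp ≈ (0.061)^2 × (3s)^3
s = 1.9 × 10^-31 M
Check: 2s = 3.9 x 10^-31 ≪ 0.061, so the approximation is valid.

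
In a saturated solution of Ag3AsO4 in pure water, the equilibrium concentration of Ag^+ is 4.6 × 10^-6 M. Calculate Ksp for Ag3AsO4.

1.5 × 10^-22

Ag3AsO4(s) ⇌ 3 Ag^+(aq) + AsO4^3-(aq)
Stoichiometry gives [AsO4^3-] = (1/3)[Ag^+] = 1.53 x 10^-6 M.
Ksp = [Ag^+]^3[AsO4^3-]
Ksp = (4.6 x 10^-6)^3 × 1.53 x 10^-6 = 1.5 x 10^-22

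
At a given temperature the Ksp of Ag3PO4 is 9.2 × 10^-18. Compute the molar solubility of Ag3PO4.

2.4 × 10^-5 M

Ag3PO4(s) <=> 3 Ag^+ + PO4^3-
Ksp = [Ag^+]^3[PO4^3-]
For each mole of Ag3PO4 that dissolves: [Ag^+] = 3s, [PO4^3-] = s.
Substituting: Ksp = (3s)^3s = 27s^4
s^4 = 9.2 × 10^-18 / 27, so s = 2.4 x 10^-5 M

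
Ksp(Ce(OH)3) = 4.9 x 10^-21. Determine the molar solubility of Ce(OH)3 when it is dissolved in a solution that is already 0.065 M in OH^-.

Ce(OH)3(s) ⇌ Ce^3+(aq) + 3 OH^-(aq)
Ksp = [Ce^3+][OH^-]^3
Let s = moles of Ce(OH)3 that dissolve per litre. [Ce^3+] = s, [OH^-] = 0.065 + 3s ≈ 0.065 (common-ion effect: OH^- is already 0.065 M).
Ksp ≈ s × (0.065)^3
s = 1.8 x 10^-17 M
Check: 3s = 5.4 × 10^-17 ≪ 0.065, so the approximation is valid.

s ≈ 1.8e-17 M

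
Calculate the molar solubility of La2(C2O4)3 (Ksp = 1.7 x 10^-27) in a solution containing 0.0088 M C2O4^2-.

La2(C2O4)3(s) ⇌ 2 La^3+(aq) + 3 C2O4^2-(aq)
Ksp = [La^3+]^2[C2O4^2-]^3
Let s = moles of La2(C2O4)3 that dissolve per litre. [La^3+] = 2s, [C2O4^2-] = 0.0088 + 3s ≈ 0.0088 (Ksp is small, so little additional dissolves).
Ksp ≈ (2s)^2 × (0.0088)^3
s = 2.5 × 10^-11 M
Check: 3s = 7.5 × 10^-11 ≪ 0.0088, so the approximation is valid.

s ≈ 2.5e-11 M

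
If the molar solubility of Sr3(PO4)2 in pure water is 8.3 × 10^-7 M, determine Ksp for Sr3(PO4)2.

Ksp = 4.3 × 10^-29

Sr3(PO4)2(s) ⇌ 3 Sr^2+ + 2 PO4^3-
With molar solubility s: [Sr^2+] = 3s, [PO4^3-] = 2s.
Ksp = [Sr^2+]^3[PO4^3-]^2
Ksp = (3s)^3(2s)^2 = 108s^5
With s = 8.3 x 10^-7: Ksp = 4.3 × 10^-29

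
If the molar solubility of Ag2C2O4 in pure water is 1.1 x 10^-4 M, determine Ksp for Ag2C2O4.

Ag2C2O4(s) <=> 2 Ag^+ + C2O4^2-
With molar solubility s: [Ag^+] = 2s, [C2O4^2-] = s.
Ksp = [Ag^+]^2[C2O4^2-]
Ksp = (2s)^2s = 4s^3
With s = 1.1 x 10^-4: Ksp = 5.3 × 10^-12

Ksp ≈ 5.3 × 10^-12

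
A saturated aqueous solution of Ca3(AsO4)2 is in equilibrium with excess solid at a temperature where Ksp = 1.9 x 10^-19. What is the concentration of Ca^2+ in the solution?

[Ca^2+] ≈ 2.1e-4 M

Ca3(AsO4)2(s) <=> 3 Ca^2+(aq) + 2 AsO4^3-(aq)
Ksp = [Ca^2+]^3[AsO4^3-]^2
Let s = molar solubility. Then [Ca^2+] = 3s and [AsO4^3-] = 2s.
Substituting: Ksp = (3s)^3(2s)^2 = 108s^5
s = (1.9 x 10^-19 / 108)^(1/5) = 7.06 × 10^-5 M
[Ca^2+] = 3s = 2.1 × 10^-4 M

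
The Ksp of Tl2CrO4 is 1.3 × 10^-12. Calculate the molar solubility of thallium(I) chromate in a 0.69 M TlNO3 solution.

Tl2CrO4(s) <=> 2 Tl^+(aq) + CrO4^2-(aq)
Ksp = [Tl^+]^2[CrO4^2-]
Let s = moles of Tl2CrO4 that dissolve per litre. [Tl^+] = 0.69 + 2s ≈ 0.69, [CrO4^2-] = s (Ksp is small, so little additional dissolves).
Ksp ≈ (0.69)^2 × s
s = 2.7 × 10^-12 M
Check: 2s = 5.5 x 10^-12 ≪ 0.69, so the approximation is valid.

2.7 x 10^-12 M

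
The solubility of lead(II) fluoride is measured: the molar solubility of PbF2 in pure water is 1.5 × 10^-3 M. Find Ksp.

PbF2(s) <=> Pb^2+ + 2 F^-
If s mol/L of PbF2 dissolves, [Pb^2+] = s and [F^-] = 2s.
Ksp = [Pb^2+][F^-]^2
So Ksp = s × (2s)^2 = 4s^3
With s = 1.5 x 10^-3: Ksp = 1.4 x 10^-8

1.4e-8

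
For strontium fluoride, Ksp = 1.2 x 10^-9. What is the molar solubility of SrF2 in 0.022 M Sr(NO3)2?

SrF2(s) ⇌ Sr^2+(aq) + 2 F^-(aq)
Ksp = [Sr^2+][F^-]^2
Let s = moles of SrF2 that dissolve per litre. [Sr^2+] = 0.022 + s ≈ 0.022, [F^-] = 2s (since Sr^2+ from Sr(NO3)2 dominates).
Ksp ≈ 0.022 × (2s)^2
s = 1.2 × 10^-4 M
Check: s = 1.2 × 10^-4 ≪ 0.022, so the approximation is valid.

s = 1.2 x 10^-4 M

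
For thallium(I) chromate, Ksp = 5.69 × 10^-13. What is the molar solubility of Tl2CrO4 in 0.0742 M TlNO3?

Tl2CrO4(s) ⇌ 2 Tl^+ + CrO4^2-
Ksp = [Tl^+]^2[CrO4^2-]
If s mol/L dissolves here, [Tl^+] = 0.0742 + 2s ≈ 0.0742, [CrO4^2-] = s (common-ion effect: Tl^+ is already 0.0742 M).
Ksp ≈ (0.0742)^2 × s
s = 1.03 x 10^-10 M
Check: 2s = 2.1 × 10^-10 ≪ 0.0742, so the approximation is valid.

s ≈ 1.03e-10 M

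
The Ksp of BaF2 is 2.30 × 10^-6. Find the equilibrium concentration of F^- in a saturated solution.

BaF2(s) ⇌ Ba^2+(aq) + 2 F^-(aq)
Ksp = [Ba^2+][F^-]^2
If s mol/L of BaF2 dissolves, [Ba^2+] = s and [F^-] = 2s.
Substituting: Ksp = s(2s)^2 = 4s^3
s = (2.30 × 10^-6 / 4)^(1/3) = 8.316 × 10^-3 M
[F^-] = 2s = 1.66 × 10^-2 M

[F^-] ≈ 0.0166 M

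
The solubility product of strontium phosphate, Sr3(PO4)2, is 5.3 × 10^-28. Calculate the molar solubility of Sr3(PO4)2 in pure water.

Sr3(PO4)2(s) ⇌ 3 Sr^2+ + 2 PO4^3-
Ksp = [Sr^2+]^3[PO4^3-]^2
With molar solubility s: [Sr^2+] = 3s, [PO4^3-] = 2s.
So Ksp = (3s)^3 × (2s)^2 = 108s^5
s^5 = 5.3 × 10^-28 / 108, so s = 1.4 x 10^-6 M

1.4 x 10^-6 M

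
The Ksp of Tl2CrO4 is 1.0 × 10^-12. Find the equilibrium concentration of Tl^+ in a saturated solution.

Tl2CrO4(s) <=> 2 Tl^+(aq) + CrO4^2-(aq)
Ksp = [Tl^+]^2[CrO4^2-]
For each mole of Tl2CrO4 that dissolves: [Tl^+] = 2s, [CrO4^2-] = s.
So Ksp = (2s)^2 × s = 4s^3
s = (1.0 × 10^-12 / 4)^(1/3) = 6.30 × 10^-5 M
[Tl^+] = 2s = 1.3 × 10^-4 M

[Tl^+] ≈ 1.3 × 10^-4 M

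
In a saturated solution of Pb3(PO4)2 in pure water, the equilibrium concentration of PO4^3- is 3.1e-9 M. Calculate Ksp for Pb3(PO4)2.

Pb3(PO4)2(s) <=> 3 Pb^2+ + 2 PO4^3-
Stoichiometry gives [Pb^2+] = (3/2)[PO4^3-] = 4.65 x 10^-9 M.
Ksp = [Pb^2+]^3[PO4^3-]^2
Ksp = (4.65 × 10^-9)^3 × (3.1 × 10^-9)^2 = 9.7 x 10^-43

Ksp ≈ 9.7 x 10^-43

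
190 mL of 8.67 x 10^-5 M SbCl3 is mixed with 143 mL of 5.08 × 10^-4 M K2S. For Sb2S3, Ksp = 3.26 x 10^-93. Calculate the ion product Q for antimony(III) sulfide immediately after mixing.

2.54e-20

Total volume = 190 + 143 = 333 mL.
[Sb^3+] = 8.67 × 10^-5 × (190/333) = 4.947 × 10^-5 M
[S^2-] = 5.08 x 10^-4 × (143/333) = 2.182 × 10^-4 M
Sb2S3(s) ⇌ 2 Sb^3+(aq) + 3 S^2-(aq), so Q = [Sb^3+]^2[S^2-]^3
Q = (4.947 × 10^-5)^2(2.182 x 10^-4)^3 = 2.54 × 10^-20
Q > Ksp, so Sb2S3 will precipitate.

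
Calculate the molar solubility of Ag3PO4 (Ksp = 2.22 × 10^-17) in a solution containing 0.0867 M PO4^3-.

Ag3PO4(s) ⇌ 3 Ag^+ + PO4^3-
Ksp = [Ag^+]^3[PO4^3-]
Let s be the molar solubility in this solution. [Ag^+] = 3s, [PO4^3-] = 0.0867 + s ≈ 0.0867 (common-ion effect: PO4^3- is already 0.0867 M).
Ksp ≈ (3s)^3 × 0.0867
s = 2.12 × 10^-6 M
Check: s = 2.1 x 10^-6 ≪ 0.0867, so the approximation is valid.

s ≈ 2.12 × 10^-6 M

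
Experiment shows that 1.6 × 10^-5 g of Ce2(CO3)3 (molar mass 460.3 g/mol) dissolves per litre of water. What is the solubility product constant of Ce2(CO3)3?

5.5e-36

Molar solubility s = (1.6 x 10^-5 g/L) / (460.3 g/mol) = 3.48 × 10^-8 M.
Ce2(CO3)3(s) <=> 2 Ce^3+(aq) + 3 CO3^2-(aq)
With molar solubility s: [Ce^3+] = 2s, [CO3^2-] = 3s.
Ksp = [Ce^3+]^2[CO3^2-]^3
Ksp = (2s)^2(3s)^3 = 108s^5
Ksp = 108 × (3.48 x 10^-8)^5 = 5.5 × 10^-36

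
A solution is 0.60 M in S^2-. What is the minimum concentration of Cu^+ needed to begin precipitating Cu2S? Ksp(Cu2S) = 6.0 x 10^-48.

3.2 × 10^-24 M

Cu2S(s) <=> 2 Cu^+(aq) + S^2-(aq)
Ksp = [Cu^+]^2[S^2-]
Precipitation begins when Q = Ksp. With [S^2-] = 0.60 M:
6.0 x 10^-48 = (0.60) × [Cu^+]^2
[Cu^+] = (6.0 x 10^-48 / 6.0 × 10^-1)^(1/2) = 3.2 x 10^-24 M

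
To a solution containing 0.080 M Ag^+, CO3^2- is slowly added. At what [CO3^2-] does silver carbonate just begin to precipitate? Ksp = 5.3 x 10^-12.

[CO3^2-] = 8.3 × 10^-10 M

Ag2CO3(s) ⇌ 2 Ag^+(aq) + CO3^2-(aq)
Ksp = [Ag^+]^2[CO3^2-]
Precipitation begins when Q = Ksp. With [Ag^+] = 0.080 M:
5.3 x 10^-12 = (0.080)^2 × [CO3^2-]
[CO3^2-] = (5.3 x 10^-12 / 6.40 × 10^-3) = 8.3 x 10^-10 M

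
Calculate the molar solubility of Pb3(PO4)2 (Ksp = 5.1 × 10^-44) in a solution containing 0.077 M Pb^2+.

Pb3(PO4)2(s) ⇌ 3 Pb^2+ + 2 PO4^3-
Ksp = [Pb^2+]^3[PO4^3-]^2
Let s = moles of Pb3(PO4)2 that dissolve per litre. [Pb^2+] = 0.077 + 3s ≈ 0.077, [PO4^3-] = 2s (common-ion effect: Pb^2+ is already 0.077 M).
Ksp ≈ (0.077)^3 × (2s)^2
s = 5.3 × 10^-21 M
Check: 3s = 1.6 × 10^-20 ≪ 0.077, so the approximation is valid.

s = 5.3e-21 M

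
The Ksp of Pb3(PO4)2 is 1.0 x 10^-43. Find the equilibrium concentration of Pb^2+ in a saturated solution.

[Pb^2+] = 3.0 x 10^-9 M

Pb3(PO4)2(s) ⇌ 3 Pb^2+(aq) + 2 PO4^3-(aq)
Ksp = [Pb^2+]^3[PO4^3-]^2
If s mol/L of Pb3(PO4)2 dissolves, [Pb^2+] = 3s and [PO4^3-] = 2s.
Ksp = (3s)^3(2s)^2 = 108s^5
s = (1.0 x 10^-43 / 108)^(1/5) = 9.85 × 10^-10 M
[Pb^2+] = 3s = 3.0 × 10^-9 M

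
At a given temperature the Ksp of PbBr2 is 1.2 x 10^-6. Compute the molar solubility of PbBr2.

s ≈ 6.7e-3 M

PbBr2(s) <=> Pb^2+ + 2 Br^-
Ksp = [Pb^2+][Br^-]^2
If s mol/L of PbBr2 dissolves, [Pb^2+] = s and [Br^-] = 2s.
So Ksp = s × (2s)^2 = 4s^3
s^3 = 1.2 x 10^-6 / 4, so s = 6.7 × 10^-3 M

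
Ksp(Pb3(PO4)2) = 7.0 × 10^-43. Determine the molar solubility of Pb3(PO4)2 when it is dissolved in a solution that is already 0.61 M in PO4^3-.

s ≈ 4.1 × 10^-15 M

Pb3(PO4)2(s) ⇌ 3 Pb^2+ + 2 PO4^3-
Ksp = [Pb^2+]^3[PO4^3-]^2
If s mol/L dissolves here, [Pb^2+] = 3s, [PO4^3-] = 0.61 + 2s ≈ 0.61 (common-ion effect: PO4^3- is already 0.61 M).
Ksp ≈ (3s)^3 × (0.61)^2
s = 4.1 × 10^-15 M
Check: 2s = 8.2 × 10^-15 ≪ 0.61, so the approximation is valid.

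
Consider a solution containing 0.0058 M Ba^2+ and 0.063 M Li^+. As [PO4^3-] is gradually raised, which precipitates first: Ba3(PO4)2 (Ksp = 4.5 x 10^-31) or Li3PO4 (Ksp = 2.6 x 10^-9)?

Ba3(PO4)2

Precipitation of each salt starts when its ion product equals its Ksp.
For Ba3(PO4)2: 4.5 x 10^-31 = (0.0058)^3 × [PO4^3-]^2  ⇒  [PO4^3-] = 1.5 x 10^-12 M.
For Li3PO4: 2.6 x 10^-9 = (0.063)^3 × [PO4^3-]  ⇒  [PO4^3-] = 1.0 x 10^-5 M.
The salt with the lower threshold [PO4^3-] precipitates first: Ba3(PO4)2.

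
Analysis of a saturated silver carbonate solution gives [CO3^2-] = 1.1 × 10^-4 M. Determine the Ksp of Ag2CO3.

Ksp = 5.3e-12

Ag2CO3(s) ⇌ 2 Ag^+ + CO3^2-
Stoichiometry gives [Ag^+] = (2/1)[CO3^2-] = 2.20 x 10^-4 M.
Ksp = [Ag^+]^2[CO3^2-]
Ksp = (2.20 × 10^-4)^2 × 1.1 × 10^-4 = 5.3 × 10^-12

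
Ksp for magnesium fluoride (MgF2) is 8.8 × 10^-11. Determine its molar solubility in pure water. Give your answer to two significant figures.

s = 2.8 × 10^-4 M

MgF2(s) <=> Mg^2+(aq) + 2 F^-(aq)
Ksp = [Mg^2+][F^-]^2
If s mol/L of MgF2 dissolves, [Mg^2+] = s and [F^-] = 2s.
Ksp = s(2s)^2 = 4s^3
s = (8.8 × 10^-11 / 4)^(1/3) = 2.8 × 10^-4 M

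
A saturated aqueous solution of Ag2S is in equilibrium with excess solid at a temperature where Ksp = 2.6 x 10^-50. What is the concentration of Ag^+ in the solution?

Ag2S(s) <=> 2 Ag^+(aq) + S^2-(aq)
Ksp = [Ag^+]^2[S^2-]
For each mole of Ag2S that dissolves: [Ag^+] = 2s, [S^2-] = s.
So Ksp = (2s)^2 × s = 4s^3
Solving, s = (2.6 x 10^-50/4)^(1/3) = 1.87 × 10^-17 M
[Ag^+] = 2s = 3.7 x 10^-17 M

[Ag^+] = 3.7 × 10^-17 M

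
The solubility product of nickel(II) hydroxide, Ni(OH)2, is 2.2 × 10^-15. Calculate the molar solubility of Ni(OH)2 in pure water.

s ≈ 8.2e-6 M

Ni(OH)2(s) ⇌ Ni^2+(aq) + 2 OH^-(aq)
Ksp = [Ni^2+][OH^-]^2
With molar solubility s: [Ni^2+] = s, [OH^-] = 2s.
So Ksp = s × (2s)^2 = 4s^3
s = (2.2 × 10^-15 / 4)^(1/3) = 8.2 × 10^-6 M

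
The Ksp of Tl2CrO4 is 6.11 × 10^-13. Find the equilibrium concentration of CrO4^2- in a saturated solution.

[CrO4^2-] ≈ 5.35e-5 M

Tl2CrO4(s) ⇌ 2 Tl^+(aq) + CrO4^2-(aq)
Ksp = [Tl^+]^2[CrO4^2-]
With molar solubility s: [Tl^+] = 2s, [CrO4^2-] = s.
So Ksp = (2s)^2 × s = 4s^3
s = (6.11 × 10^-13 / 4)^(1/3) = 5.346 × 10^-5 M
[CrO4^2-] = s = 5.35 × 10^-5 M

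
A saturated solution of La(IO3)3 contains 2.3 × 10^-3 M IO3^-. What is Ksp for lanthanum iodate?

Ksp ≈ 9.3 × 10^-12

La(IO3)3(s) ⇌ La^3+ + 3 IO3^-
Stoichiometry gives [La^3+] = (1/3)[IO3^-] = 7.67 x 10^-4 M.
Ksp = [La^3+][IO3^-]^3
Ksp = 7.67 × 10^-4 × (2.3 x 10^-3)^3 = 9.3 x 10^-12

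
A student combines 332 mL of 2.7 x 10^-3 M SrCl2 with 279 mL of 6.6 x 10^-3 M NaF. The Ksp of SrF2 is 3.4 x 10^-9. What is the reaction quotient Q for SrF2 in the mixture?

Q ≈ 1.3e-8

Total volume = 332 + 279 = 611 mL.
[Sr^2+] = 2.7 x 10^-3 × (332/611) = 1.47 × 10^-3 M
[F^-] = 6.6 × 10^-3 × (279/611) = 3.01 x 10^-3 M
SrF2(s) ⇌ Sr^2+(aq) + 2 F^-(aq), so Q = [Sr^2+][F^-]^2
Q = (1.47 × 10^-3)(3.01 × 10^-3)^2 = 1.3 × 10^-8
Q > Ksp, so SrF2 will precipitate.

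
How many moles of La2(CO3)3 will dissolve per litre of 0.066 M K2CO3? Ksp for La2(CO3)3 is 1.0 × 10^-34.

s ≈ 2.9 × 10^-16 M

La2(CO3)3(s) <=> 2 La^3+ + 3 CO3^2-
Ksp = [La^3+]^2[CO3^2-]^3
Let s be the molar solubility in this solution. [La^3+] = 2s, [CO3^2-] = 0.066 + 3s ≈ 0.066 (Ksp is small, so little additional dissolves).
Ksp ≈ (2s)^2 × (0.066)^3
s = 2.9 x 10^-16 M
Check: 3s = 8.8 × 10^-16 ≪ 0.066, so the approximation is valid.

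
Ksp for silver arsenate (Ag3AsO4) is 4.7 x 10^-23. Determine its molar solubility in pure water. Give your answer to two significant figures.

Ag3AsO4(s) ⇌ 3 Ag^+(aq) + AsO4^3-(aq)
Ksp = [Ag^+]^3[AsO4^3-]
Let s = molar solubility. Then [Ag^+] = 3s and [AsO4^3-] = s.
Ksp = (3s)^3s = 27s^4
s^4 = 4.7 x 10^-23 / 27, so s = 1.1 × 10^-6 M

s ≈ 1.1 x 10^-6 M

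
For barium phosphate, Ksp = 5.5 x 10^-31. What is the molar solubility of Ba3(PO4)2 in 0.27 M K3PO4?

Ba3(PO4)2(s) ⇌ 3 Ba^2+ + 2 PO4^3-
Ksp = [Ba^2+]^3[PO4^3-]^2
Let s be the molar solubility in this solution. [Ba^2+] = 3s, [PO4^3-] = 0.27 + 2s ≈ 0.27 (common-ion effect: PO4^3- is already 0.27 M).
Ksp ≈ (3s)^3 × (0.27)^2
s = 6.5 x 10^-11 M
Check: 2s = 1.3 × 10^-10 ≪ 0.27, so the approximation is valid.

s ≈ 6.5e-11 M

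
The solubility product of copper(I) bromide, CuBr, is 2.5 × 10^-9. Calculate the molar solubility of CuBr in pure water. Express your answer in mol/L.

CuBr(s) ⇌ Cu^+(aq) + Br^-(aq)
Ksp = [Cu^+][Br^-]
With molar solubility s: [Cu^+] = s, [Br^-] = s.
Ksp = (s)(s) = s^2
s = √(2.5 × 10^-9) = 5.0 × 10^-5 M

s ≈ 5.0e-5 M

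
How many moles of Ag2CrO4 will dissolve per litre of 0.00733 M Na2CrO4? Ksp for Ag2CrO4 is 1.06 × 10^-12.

Ag2CrO4(s) ⇌ 2 Ag^+(aq) + CrO4^2-(aq)
Ksp = [Ag^+]^2[CrO4^2-]
Let s be the molar solubility in this solution. [Ag^+] = 2s, [CrO4^2-] = 0.00733 + s ≈ 0.00733 (Ksp is small, so little additional dissolves).
Ksp ≈ (2s)^2 × 0.00733
s = 6.01 x 10^-6 M
Check: s = 6.0 × 10^-6 ≪ 0.00733, so the approximation is valid.

s ≈ 6.01 × 10^-6 M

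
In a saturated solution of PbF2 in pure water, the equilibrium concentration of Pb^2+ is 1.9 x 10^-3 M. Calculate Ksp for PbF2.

2.7 × 10^-8

PbF2(s) <=> Pb^2+ + 2 F^-
Stoichiometry gives [F^-] = (2/1)[Pb^2+] = 3.80 x 10^-3 M.
Ksp = [Pb^2+][F^-]^2
Ksp = 1.9 × 10^-3 × (3.80 x 10^-3)^2 = 2.7 × 10^-8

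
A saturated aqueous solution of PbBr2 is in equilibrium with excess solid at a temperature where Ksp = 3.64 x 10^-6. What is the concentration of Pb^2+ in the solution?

9.69 × 10^-3 M

PbBr2(s) ⇌ Pb^2+ + 2 Br^-
Ksp = [Pb^2+][Br^-]^2
With molar solubility s: [Pb^2+] = s, [Br^-] = 2s.
So Ksp = s × (2s)^2 = 4s^3
s = (3.64 x 10^-6 / 4)^(1/3) = 9.691 x 10^-3 M
[Pb^2+] = s = 9.69 x 10^-3 M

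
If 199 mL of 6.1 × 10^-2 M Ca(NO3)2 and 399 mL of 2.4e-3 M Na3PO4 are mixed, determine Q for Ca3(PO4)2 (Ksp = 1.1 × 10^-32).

Total volume = 199 + 399 = 598 mL.
[Ca^2+] = 6.1 × 10^-2 × (199/598) = 2.03 × 10^-2 M
[PO4^3-] = 2.4 × 10^-3 × (399/598) = 1.60 x 10^-3 M
Ca3(PO4)2(s) ⇌ 3 Ca^2+ + 2 PO4^3-, so Q = [Ca^2+]^3[PO4^3-]^2
Q = (2.03 x 10^-2)^3(1.60 × 10^-3)^2 = 2.1 × 10^-11
Q > Ksp, so Ca3(PO4)2 will precipitate.

Q = 2.1e-11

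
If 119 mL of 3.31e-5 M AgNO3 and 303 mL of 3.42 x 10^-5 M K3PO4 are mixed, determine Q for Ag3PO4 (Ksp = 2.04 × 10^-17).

Q = 2.00 × 10^-20

Total volume = 119 + 303 = 422 mL.
[Ag^+] = 3.31 × 10^-5 × (119/422) = 9.334 x 10^-6 M
[PO4^3-] = 3.42 × 10^-5 × (303/422) = 2.456 x 10^-5 M
Ag3PO4(s) <=> 3 Ag^+(aq) + PO4^3-(aq), so Q = [Ag^+]^3[PO4^3-]
Q = (9.334 × 10^-6)^3(2.456 × 10^-5) = 2.00 × 10^-20
Q < Ksp, so no precipitate of Ag3PO4 forms.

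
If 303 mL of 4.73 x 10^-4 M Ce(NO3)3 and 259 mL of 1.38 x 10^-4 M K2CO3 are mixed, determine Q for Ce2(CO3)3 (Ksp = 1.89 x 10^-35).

Q ≈ 1.67e-20

Total volume = 303 + 259 = 562 mL.
[Ce^3+] = 4.73 × 10^-4 × (303/562) = 2.550 x 10^-4 M
[CO3^2-] = 1.38 × 10^-4 × (259/562) = 6.360 x 10^-5 M
Ce2(CO3)3(s) <=> 2 Ce^3+ + 3 CO3^2-, so Q = [Ce^3+]^2[CO3^2-]^3
Q = (2.550 x 10^-4)^2(6.360 × 10^-5)^3 = 1.67 x 10^-20
Q > Ksp, so Ce2(CO3)3 will precipitate.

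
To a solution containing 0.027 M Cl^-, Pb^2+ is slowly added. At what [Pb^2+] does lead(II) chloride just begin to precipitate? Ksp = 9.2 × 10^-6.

PbCl2(s) <=> Pb^2+ + 2 Cl^-
Ksp = [Pb^2+][Cl^-]^2
Precipitation begins when Q = Ksp. With [Cl^-] = 0.027 M:
9.2 × 10^-6 = (0.027)^2 × [Pb^2+]
[Pb^2+] = (9.2 × 10^-6 / 7.29 x 10^-4) = 1.3 × 10^-2 M

1.3e-2 M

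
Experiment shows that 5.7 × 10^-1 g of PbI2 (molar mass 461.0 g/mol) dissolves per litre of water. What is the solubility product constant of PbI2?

Molar solubility s = (5.7 × 10^-1 g/L) / (461.0 g/mol) = 1.24 × 10^-3 M.
PbI2(s) ⇌ Pb^2+(aq) + 2 I^-(aq)
If s mol/L of PbI2 dissolves, [Pb^2+] = s and [I^-] = 2s.
Ksp = [Pb^2+][I^-]^2
Ksp = s(2s)^2 = 4s^3
With s = 1.24 × 10^-3: Ksp = 7.6 × 10^-9

Ksp ≈ 7.6 x 10^-9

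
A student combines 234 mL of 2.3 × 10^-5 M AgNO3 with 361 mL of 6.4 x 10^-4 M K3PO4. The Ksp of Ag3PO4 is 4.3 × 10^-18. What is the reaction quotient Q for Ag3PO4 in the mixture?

Total volume = 234 + 361 = 595 mL.
[Ag^+] = 2.3 × 10^-5 × (234/595) = 9.05 × 10^-6 M
[PO4^3-] = 6.4 x 10^-4 × (361/595) = 3.88 x 10^-4 M
Ag3PO4(s) <=> 3 Ag^+ + PO4^3-, so Q = [Ag^+]^3[PO4^3-]
Q = (9.05 x 10^-6)^3(3.88 x 10^-4) = 2.9 × 10^-19
Q < Ksp, so no precipitate of Ag3PO4 forms.

Q = 2.9 x 10^-19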